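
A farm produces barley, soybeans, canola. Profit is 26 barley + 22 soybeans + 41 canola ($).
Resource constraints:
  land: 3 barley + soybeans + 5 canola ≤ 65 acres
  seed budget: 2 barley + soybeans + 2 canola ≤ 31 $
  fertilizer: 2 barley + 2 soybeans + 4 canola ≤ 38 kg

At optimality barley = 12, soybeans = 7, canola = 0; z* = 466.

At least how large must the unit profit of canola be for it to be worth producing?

44

Binding: seed budget and fertilizer. Non-binding: land (22 unused).
Since land is not tight, its dual is 0.
The binding rows give the dual system: 2·y_seed budget + 2·y_fertilizer = 26 and 1·y_seed budget + 2·y_fertilizer = 22.
Solving: y_seed budget = 4, y_fertilizer = 9.
canola enters the basis when its profit ≥ yᵀa₃ = 4·2 + 9·4 = 44.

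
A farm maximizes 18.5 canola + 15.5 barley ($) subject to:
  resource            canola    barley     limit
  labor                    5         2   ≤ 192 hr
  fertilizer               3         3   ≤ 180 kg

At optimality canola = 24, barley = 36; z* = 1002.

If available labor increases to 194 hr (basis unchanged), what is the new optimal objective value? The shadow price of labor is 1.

1004

Δb = 2, so new z* = 1002 + (1)·(2) = 1002 + 2 = 1004.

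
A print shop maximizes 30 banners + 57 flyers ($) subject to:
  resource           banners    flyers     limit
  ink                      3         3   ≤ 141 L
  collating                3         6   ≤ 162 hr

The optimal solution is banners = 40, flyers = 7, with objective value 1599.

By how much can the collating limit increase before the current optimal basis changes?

Binding constraints: ink, collating. The basis is B = [[3,3],[3,6]] with det 9.
Per unit increase in collating, x* moves by d = (-0.3333, 0.3333).
The basis stays optimal until banners reaches 0; allowable increase = 120 hr.

120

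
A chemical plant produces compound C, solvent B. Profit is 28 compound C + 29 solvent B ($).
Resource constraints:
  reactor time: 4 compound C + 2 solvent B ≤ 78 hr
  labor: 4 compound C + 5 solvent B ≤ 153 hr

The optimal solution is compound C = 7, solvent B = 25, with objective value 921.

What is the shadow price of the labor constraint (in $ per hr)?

5

At the optimum: reactor time uses 78 of 78 (binding); labor uses 153 of 153 (binding).
Dual feasibility on the basic columns requires 4·y_reactor time + 4·y_labor = 28, 2·y_reactor time + 5·y_labor = 29.
→ y_reactor time = 2 and y_labor = 5.
Shadow price of labor = 5.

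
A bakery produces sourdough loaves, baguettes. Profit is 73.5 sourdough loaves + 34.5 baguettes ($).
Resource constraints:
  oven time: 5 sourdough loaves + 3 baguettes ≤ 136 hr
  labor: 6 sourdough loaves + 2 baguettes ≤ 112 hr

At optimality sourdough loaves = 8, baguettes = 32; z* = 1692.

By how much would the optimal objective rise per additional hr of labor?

Check each constraint at x*: oven time 136/136 (tight); labor 112/112 (tight).
The binding rows give the dual system: 5·y_oven time + 6·y_labor = 73.5 and 3·y_oven time + 2·y_labor = 34.5.
Solving: y_oven time = 7.5, y_labor = 6.
Shadow price of labor = 6.

6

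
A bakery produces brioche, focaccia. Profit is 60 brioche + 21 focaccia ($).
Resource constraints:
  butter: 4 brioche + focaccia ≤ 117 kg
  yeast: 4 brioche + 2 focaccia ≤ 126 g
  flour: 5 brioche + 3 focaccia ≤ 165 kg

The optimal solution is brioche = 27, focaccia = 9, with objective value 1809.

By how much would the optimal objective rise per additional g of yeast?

At the optimum: butter uses 117 of 117 (binding); yeast uses 126 of 126 (binding); flour uses 162 of 165 (slack = 3).
By complementary slackness, y = 0 for the non-binding constraint.
The binding rows give the dual system: 4·y_butter + 4·y_yeast = 60 and 1·y_butter + 2·y_yeast = 21.
Solving: y_butter = 9, y_yeast = 6.
Shadow price of yeast = 6.

6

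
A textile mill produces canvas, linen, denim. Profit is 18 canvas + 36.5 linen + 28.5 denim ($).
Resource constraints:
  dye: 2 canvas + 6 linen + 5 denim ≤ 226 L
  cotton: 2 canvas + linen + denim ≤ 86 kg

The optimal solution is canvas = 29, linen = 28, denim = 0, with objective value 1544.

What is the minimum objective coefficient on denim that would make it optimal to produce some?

31

Both dye and cotton are binding at x*.
Dual feasibility on the basic columns requires 2·y_dye + 2·y_cotton = 18, 6·y_dye + 1·y_cotton = 36.5.
→ y_dye = 5.5 and y_cotton = 3.5.
denim enters the basis when its profit ≥ yᵀa₃ = 5.5·5 + 3.5·1 = 31.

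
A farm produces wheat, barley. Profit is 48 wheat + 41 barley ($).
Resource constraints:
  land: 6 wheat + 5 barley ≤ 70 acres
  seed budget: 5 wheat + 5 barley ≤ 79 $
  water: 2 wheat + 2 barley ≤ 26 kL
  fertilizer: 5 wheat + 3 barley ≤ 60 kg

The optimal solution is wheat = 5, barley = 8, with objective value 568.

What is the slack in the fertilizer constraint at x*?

fertilizer used = 5·5 + 3·8 = 49; slack = 60 − 49 = 11.

11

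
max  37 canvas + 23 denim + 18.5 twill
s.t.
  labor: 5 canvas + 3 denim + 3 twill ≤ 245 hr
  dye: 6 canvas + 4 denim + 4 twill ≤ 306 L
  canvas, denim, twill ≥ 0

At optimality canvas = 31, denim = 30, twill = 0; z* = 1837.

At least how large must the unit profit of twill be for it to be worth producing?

Check each constraint at x*: labor 245/245 (tight); dye 306/306 (tight).
From A_Bᵀ y = c: 5·y_labor + 6·y_dye = 37; 3·y_labor + 4·y_dye = 23.
→ y_labor = 5 and y_dye = 2.
twill enters the basis when its profit ≥ yᵀa₃ = 5·3 + 2·4 = 23.

23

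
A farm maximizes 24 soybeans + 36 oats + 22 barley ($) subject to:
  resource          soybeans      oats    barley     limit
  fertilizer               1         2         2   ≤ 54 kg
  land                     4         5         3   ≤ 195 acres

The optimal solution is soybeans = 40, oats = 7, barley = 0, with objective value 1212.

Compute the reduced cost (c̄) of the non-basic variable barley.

-6

Both fertilizer and land are binding at x*.
The binding rows give the dual system: 1·y_fertilizer + 4·y_land = 24 and 2·y_fertilizer + 5·y_land = 36.
Solving: y_fertilizer = 8, y_land = 4.
Reduced cost of barley: c₃ − yᵀa₃ = 22 − (8·2 + 4·3) = 22 − 28 = -6.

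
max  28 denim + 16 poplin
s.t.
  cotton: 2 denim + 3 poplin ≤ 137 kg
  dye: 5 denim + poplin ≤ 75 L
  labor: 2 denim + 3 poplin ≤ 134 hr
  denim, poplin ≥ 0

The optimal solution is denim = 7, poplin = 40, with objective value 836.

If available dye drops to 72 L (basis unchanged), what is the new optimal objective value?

824

At the optimum: cotton uses 134 of 137 (slack = 3); dye uses 75 of 75 (binding); labor uses 134 of 134 (binding).
By complementary slackness, y = 0 for the non-binding constraint.
From A_Bᵀ y = c: 5·y_dye + 2·y_labor = 28; 1·y_dye + 3·y_labor = 16.
Solving: y_dye = 4, y_labor = 4.
Δz = y_dye·Δb = 4 × (-3) = -12, so new z* = 836 − 12 = 824.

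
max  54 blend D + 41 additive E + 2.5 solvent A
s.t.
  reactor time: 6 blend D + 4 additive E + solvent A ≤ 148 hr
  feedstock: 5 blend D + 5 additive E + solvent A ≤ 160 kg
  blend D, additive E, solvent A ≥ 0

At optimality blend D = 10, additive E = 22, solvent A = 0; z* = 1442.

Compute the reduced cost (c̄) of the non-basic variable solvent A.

-7

At the optimum: reactor time uses 148 of 148 (binding); feedstock uses 160 of 160 (binding).
From A_Bᵀ y = c: 6·y_reactor time + 5·y_feedstock = 54; 4·y_reactor time + 5·y_feedstock = 41.
→ y_reactor time = 6.5 and y_feedstock = 3.
Reduced cost of solvent A: c₃ − yᵀa₃ = 2.5 − (6.5·1 + 3·1) = 2.5 − 9.5 = -7.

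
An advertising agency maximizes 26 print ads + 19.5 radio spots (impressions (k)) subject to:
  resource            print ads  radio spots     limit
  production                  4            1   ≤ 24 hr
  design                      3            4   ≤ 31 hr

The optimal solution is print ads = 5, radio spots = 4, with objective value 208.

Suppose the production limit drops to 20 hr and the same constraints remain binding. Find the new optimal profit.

Check each constraint at x*: production 24/24 (tight); design 31/31 (tight).
The binding rows give the dual system: 4·y_production + 3·y_design = 26 and 1·y_production + 4·y_design = 19.5.
Solving: y_production = 3.5, y_design = 4.
Δz = y_production·Δb = 3.5 × (-4) = -14, so new z* = 208 − 14 = 194.

194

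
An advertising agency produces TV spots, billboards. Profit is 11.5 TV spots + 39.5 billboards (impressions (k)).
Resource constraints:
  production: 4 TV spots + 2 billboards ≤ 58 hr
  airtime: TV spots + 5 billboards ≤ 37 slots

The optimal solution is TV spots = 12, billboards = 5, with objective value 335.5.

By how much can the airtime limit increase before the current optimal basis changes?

Binding constraints: production, airtime. The basis is B = [[4,2],[1,5]] with det 18.
Per unit increase in airtime, x* moves by d = (-0.1111, 0.2222).
The basis stays optimal until TV spots reaches 0; allowable increase = 108 slots.

108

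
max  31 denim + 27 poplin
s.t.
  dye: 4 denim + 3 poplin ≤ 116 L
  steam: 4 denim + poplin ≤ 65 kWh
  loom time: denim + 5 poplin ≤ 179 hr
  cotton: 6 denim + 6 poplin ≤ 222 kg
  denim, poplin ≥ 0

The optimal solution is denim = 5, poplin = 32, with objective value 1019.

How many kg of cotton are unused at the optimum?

0

cotton used = 6·5 + 6·32 = 222; slack = 222 − 222 = 0.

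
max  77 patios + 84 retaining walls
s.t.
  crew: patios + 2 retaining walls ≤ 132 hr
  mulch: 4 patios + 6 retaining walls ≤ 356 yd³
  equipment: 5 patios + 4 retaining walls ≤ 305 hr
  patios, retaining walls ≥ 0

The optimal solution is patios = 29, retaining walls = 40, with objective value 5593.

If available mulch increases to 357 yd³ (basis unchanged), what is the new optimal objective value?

At the optimum: crew uses 109 of 132 (slack = 23); mulch uses 356 of 356 (binding); equipment uses 305 of 305 (binding).
Since crew is not tight, its dual is 0.
Dual feasibility on the basic columns requires 4·y_mulch + 5·y_equipment = 77, 6·y_mulch + 4·y_equipment = 84.
→ y_mulch = 8 and y_equipment = 9.
Δz = y_mulch·Δb = 8 × (1) = 8, so new z* = 5593 + 8 = 5601.

5601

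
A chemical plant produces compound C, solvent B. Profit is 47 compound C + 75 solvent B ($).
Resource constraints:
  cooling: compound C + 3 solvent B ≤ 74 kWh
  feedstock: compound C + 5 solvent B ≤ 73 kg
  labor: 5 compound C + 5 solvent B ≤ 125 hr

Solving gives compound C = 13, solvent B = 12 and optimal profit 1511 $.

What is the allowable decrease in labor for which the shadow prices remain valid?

Binding constraints: feedstock, labor. The basis is B = [[1,5],[5,5]] with det -20.
Per unit decrease in labor, x* moves by d = (-0.25, 0.05).
The basis stays optimal until compound C reaches 0; allowable decrease = 52 hr.

52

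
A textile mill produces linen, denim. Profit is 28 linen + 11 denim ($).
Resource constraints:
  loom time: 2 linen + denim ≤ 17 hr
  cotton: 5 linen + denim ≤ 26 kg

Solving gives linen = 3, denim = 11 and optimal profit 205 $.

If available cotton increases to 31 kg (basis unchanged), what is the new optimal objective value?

At the optimum: loom time uses 17 of 17 (binding); cotton uses 26 of 26 (binding).
Dual feasibility on the basic columns requires 2·y_loom time + 5·y_cotton = 28, 1·y_loom time + 1·y_cotton = 11.
→ y_loom time = 9 and y_cotton = 2.
Δz = y_cotton·Δb = 2 × (5) = 10, so new z* = 205 + 10 = 215.

215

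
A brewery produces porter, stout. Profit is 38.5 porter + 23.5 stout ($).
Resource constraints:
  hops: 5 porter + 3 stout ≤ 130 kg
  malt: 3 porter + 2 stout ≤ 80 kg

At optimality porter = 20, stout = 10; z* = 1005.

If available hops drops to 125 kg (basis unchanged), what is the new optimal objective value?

At the optimum: hops uses 130 of 130 (binding); malt uses 80 of 80 (binding).
Dual feasibility on the basic columns requires 5·y_hops + 3·y_malt = 38.5, 3·y_hops + 2·y_malt = 23.5.
→ y_hops = 6.5 and y_malt = 2.
Δz = y_hops·Δb = 6.5 × (-5) = -32.5, so new z* = 1005 − 32.5 = 972.5.

972.5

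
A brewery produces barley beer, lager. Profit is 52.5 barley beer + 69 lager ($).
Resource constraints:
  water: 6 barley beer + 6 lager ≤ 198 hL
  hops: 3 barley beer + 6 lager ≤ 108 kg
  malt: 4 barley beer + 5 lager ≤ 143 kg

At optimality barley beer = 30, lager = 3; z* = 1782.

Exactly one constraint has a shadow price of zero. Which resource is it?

malt

water: 198/198 (binding)
hops: 108/108 (binding)
malt: 135/143 (slack 8)
By complementary slackness, a constraint with positive slack has shadow price 0 → malt.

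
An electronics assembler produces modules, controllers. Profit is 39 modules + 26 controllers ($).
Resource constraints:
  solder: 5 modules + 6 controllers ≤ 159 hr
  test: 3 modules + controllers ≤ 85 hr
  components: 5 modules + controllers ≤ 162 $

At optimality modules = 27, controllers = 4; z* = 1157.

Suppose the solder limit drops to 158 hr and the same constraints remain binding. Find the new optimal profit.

At the optimum: solder uses 159 of 159 (binding); test uses 85 of 85 (binding); components uses 139 of 162 (slack = 23).
Slack constraints have shadow price 0 (complementary slackness).
Dual feasibility on the basic columns requires 5·y_solder + 3·y_test = 39, 6·y_solder + 1·y_test = 26.
→ y_solder = 3 and y_test = 8.
Δz = y_solder·Δb = 3 × (-1) = -3, so new z* = 1157 − 3 = 1154.

1154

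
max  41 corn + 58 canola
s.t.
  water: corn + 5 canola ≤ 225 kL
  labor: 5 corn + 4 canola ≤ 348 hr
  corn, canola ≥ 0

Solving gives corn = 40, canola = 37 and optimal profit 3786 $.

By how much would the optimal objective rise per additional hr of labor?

Both water and labor are binding at x*.
The binding rows give the dual system: 1·y_water + 5·y_labor = 41 and 5·y_water + 4·y_labor = 58.
Solving: y_water = 6, y_labor = 7.
Shadow price of labor = 7.

7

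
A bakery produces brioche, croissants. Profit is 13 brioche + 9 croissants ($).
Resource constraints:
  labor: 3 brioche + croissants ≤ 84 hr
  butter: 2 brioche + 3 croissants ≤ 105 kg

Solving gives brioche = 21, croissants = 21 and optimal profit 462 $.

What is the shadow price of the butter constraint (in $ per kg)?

2

Both labor and butter are binding at x*.
Dual feasibility on the basic columns requires 3·y_labor + 2·y_butter = 13, 1·y_labor + 3·y_butter = 9.
→ y_labor = 3 and y_butter = 2.
Shadow price of butter = 2.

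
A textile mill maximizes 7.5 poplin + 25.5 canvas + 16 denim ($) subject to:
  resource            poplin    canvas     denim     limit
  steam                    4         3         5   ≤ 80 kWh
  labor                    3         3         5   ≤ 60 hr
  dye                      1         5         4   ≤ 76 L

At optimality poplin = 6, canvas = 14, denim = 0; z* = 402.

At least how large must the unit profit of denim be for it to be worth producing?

23

At the optimum: steam uses 66 of 80 (slack = 14); labor uses 60 of 60 (binding); dye uses 76 of 76 (binding).
By complementary slackness, y = 0 for the non-binding constraint.
The binding rows give the dual system: 3·y_labor + 1·y_dye = 7.5 and 3·y_labor + 5·y_dye = 25.5.
→ y_labor = 1 and y_dye = 4.5.
denim enters the basis when its profit ≥ yᵀa₃ = 1·5 + 4.5·4 = 23.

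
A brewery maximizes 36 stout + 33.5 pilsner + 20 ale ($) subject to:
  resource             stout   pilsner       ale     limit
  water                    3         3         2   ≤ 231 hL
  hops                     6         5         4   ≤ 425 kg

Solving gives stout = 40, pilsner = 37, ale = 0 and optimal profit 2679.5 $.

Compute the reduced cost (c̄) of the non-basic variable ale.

Both water and hops are binding at x*.
The binding rows give the dual system: 3·y_water + 6·y_hops = 36 and 3·y_water + 5·y_hops = 33.5.
This yields shadow prices y_water = 7, y_hops = 2.5.
Reduced cost of ale: c₃ − yᵀa₃ = 20 − (7·2 + 2.5·4) = 20 − 24 = -4.

-4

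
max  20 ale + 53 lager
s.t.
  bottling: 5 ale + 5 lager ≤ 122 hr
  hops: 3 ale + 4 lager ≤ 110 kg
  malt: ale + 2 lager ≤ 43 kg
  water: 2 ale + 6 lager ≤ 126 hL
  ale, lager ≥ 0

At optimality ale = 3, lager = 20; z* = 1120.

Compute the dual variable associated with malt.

At the optimum: bottling uses 115 of 122 (slack = 7); hops uses 89 of 110 (slack = 21); malt uses 43 of 43 (binding); water uses 126 of 126 (binding).
By complementary slackness, y = 0 for the non-binding constraints.
The binding rows give the dual system: 1·y_malt + 2·y_water = 20 and 2·y_malt + 6·y_water = 53.
This yields shadow prices y_malt = 7, y_water = 6.5.
Shadow price of malt = 7.

7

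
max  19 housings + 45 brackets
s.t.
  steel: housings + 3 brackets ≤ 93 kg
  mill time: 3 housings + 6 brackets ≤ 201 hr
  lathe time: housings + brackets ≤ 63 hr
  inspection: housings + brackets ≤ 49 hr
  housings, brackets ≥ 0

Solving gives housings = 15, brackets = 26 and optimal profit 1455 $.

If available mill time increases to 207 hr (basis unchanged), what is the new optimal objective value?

1479

Check each constraint at x*: steel 93/93 (tight); mill time 201/201 (tight); lathe time 41/63 (slack 22); inspection 41/49 (slack 8).
Slack constraints have shadow price 0 (complementary slackness).
The binding rows give the dual system: 1·y_steel + 3·y_mill time = 19 and 3·y_steel + 6·y_mill time = 45.
This yields shadow prices y_steel = 7, y_mill time = 4.
Δz = y_mill time·Δb = 4 × (6) = 24, so new z* = 1455 + 24 = 1479.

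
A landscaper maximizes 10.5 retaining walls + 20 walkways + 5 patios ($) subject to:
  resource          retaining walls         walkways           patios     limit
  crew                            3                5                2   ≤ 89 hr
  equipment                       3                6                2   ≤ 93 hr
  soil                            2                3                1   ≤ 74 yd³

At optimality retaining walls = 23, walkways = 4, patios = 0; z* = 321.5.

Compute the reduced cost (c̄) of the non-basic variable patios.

Binding: crew and equipment. Non-binding: soil (16 unused).
By complementary slackness, y = 0 for the non-binding constraint.
The binding rows give the dual system: 3·y_crew + 3·y_equipment = 10.5 and 5·y_crew + 6·y_equipment = 20.
This yields shadow prices y_crew = 1, y_equipment = 2.5.
Reduced cost of patios: c₃ − yᵀa₃ = 5 − (1·2 + 2.5·2) = 5 − 7 = -2.

-2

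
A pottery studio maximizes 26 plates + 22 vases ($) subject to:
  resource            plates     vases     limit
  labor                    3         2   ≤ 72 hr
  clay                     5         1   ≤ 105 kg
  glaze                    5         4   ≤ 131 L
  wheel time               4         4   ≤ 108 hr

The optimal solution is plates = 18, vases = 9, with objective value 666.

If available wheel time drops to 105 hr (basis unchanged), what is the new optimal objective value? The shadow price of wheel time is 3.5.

655.5

Δb = -3, so new z* = 666 + (3.5)·(-3) = 666 − 10.5 = 655.5.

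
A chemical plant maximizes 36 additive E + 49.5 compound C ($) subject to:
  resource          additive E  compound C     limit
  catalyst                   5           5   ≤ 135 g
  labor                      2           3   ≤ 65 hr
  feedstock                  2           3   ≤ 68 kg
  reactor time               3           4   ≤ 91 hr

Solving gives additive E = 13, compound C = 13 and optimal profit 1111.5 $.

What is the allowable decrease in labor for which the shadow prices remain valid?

Binding constraints: labor, reactor time. The basis is B = [[2,3],[3,4]] with det -1.
Per unit decrease in labor, x* moves by d = (4, -3).
The basis stays optimal until catalyst becomes binding; allowable decrease = 1 hr.

1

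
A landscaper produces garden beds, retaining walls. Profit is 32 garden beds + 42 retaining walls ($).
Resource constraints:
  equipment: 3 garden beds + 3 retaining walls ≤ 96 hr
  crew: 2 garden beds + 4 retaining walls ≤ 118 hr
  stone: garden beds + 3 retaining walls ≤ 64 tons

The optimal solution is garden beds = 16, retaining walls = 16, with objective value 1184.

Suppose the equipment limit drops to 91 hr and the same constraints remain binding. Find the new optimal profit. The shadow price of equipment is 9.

Δb = -5, so new z* = 1184 + (9)·(-5) = 1184 − 45 = 1139.

1139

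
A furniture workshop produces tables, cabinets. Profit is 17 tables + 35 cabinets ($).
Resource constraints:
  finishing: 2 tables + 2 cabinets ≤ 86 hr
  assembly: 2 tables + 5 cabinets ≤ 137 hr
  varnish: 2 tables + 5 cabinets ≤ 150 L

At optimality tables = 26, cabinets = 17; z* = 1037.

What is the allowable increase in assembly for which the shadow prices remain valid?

13

Binding constraints: finishing, assembly. The basis is B = [[2,2],[2,5]] with det 6.
Per unit increase in assembly, x* moves by d = (-0.3333, 0.3333).
The basis stays optimal until varnish becomes binding; allowable increase = 13 hr.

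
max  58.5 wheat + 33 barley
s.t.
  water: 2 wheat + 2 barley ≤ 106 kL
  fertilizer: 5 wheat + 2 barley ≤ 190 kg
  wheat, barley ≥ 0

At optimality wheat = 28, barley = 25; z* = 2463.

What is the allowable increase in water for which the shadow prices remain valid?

Binding constraints: water, fertilizer. The basis is B = [[2,2],[5,2]] with det -6.
Per unit increase in water, x* moves by d = (-0.3333, 0.8333).
The basis stays optimal until wheat reaches 0; allowable increase = 84 kL.

84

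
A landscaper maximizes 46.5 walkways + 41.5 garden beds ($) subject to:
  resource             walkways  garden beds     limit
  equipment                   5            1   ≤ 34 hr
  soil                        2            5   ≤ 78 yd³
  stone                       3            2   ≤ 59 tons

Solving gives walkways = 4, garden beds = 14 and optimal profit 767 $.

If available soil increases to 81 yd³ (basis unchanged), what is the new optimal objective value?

788

At the optimum: equipment uses 34 of 34 (binding); soil uses 78 of 78 (binding); stone uses 40 of 59 (slack = 19).
Since stone is not tight, its dual is 0.
Dual feasibility on the basic columns requires 5·y_equipment + 2·y_soil = 46.5, 1·y_equipment + 5·y_soil = 41.5.
This yields shadow prices y_equipment = 6.5, y_soil = 7.
Δz = y_soil·Δb = 7 × (3) = 21, so new z* = 767 + 21 = 788.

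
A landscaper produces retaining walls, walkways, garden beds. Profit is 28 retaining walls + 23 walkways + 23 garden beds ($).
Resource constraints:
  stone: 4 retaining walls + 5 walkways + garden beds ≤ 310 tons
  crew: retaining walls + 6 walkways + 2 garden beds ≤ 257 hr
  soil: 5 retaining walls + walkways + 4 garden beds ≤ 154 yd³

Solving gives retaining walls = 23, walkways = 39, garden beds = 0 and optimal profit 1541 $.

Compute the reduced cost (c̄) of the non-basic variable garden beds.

At the optimum: stone uses 287 of 310 (slack = 23); crew uses 257 of 257 (binding); soil uses 154 of 154 (binding).
Since stone is not tight, its dual is 0.
Dual feasibility on the basic columns requires 1·y_crew + 5·y_soil = 28, 6·y_crew + 1·y_soil = 23.
This yields shadow prices y_crew = 3, y_soil = 5.
Reduced cost of garden beds: c₃ − yᵀa₃ = 23 − (3·2 + 5·4) = 23 − 26 = -3.

-3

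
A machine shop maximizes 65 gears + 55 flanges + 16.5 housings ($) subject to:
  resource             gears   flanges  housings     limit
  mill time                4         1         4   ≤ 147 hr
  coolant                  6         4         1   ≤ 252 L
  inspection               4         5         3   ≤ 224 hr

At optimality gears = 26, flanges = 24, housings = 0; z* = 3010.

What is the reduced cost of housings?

-6

At the optimum: mill time uses 128 of 147 (slack = 19); coolant uses 252 of 252 (binding); inspection uses 224 of 224 (binding).
By complementary slackness, y = 0 for the non-binding constraint.
From A_Bᵀ y = c: 6·y_coolant + 4·y_inspection = 65; 4·y_coolant + 5·y_inspection = 55.
→ y_coolant = 7.5 and y_inspection = 5.
Reduced cost of housings: c₃ − yᵀa₃ = 16.5 − (7.5·1 + 5·3) = 16.5 − 22.5 = -6.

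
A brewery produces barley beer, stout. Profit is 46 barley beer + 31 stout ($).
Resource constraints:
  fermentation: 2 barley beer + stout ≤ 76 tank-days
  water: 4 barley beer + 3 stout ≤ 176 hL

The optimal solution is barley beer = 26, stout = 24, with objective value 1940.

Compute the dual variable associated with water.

8

At the optimum: fermentation uses 76 of 76 (binding); water uses 176 of 176 (binding).
Dual feasibility on the basic columns requires 2·y_fermentation + 4·y_water = 46, 1·y_fermentation + 3·y_water = 31.
→ y_fermentation = 7 and y_water = 8.
Shadow price of water = 8.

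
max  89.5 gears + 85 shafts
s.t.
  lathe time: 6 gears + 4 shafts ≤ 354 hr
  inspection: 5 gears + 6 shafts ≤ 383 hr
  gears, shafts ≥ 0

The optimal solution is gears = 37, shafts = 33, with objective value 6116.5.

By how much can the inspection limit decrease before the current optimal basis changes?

88

Binding constraints: lathe time, inspection. The basis is B = [[6,4],[5,6]] with det 16.
Per unit decrease in inspection, x* moves by d = (0.25, -0.375).
The basis stays optimal until shafts reaches 0; allowable decrease = 88 hr.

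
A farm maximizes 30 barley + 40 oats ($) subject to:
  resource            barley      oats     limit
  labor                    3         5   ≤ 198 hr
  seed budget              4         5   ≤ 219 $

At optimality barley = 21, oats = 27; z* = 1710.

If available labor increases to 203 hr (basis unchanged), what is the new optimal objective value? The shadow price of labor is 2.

1720

Δb = 5, so new z* = 1710 + (2)·(5) = 1710 + 10 = 1720.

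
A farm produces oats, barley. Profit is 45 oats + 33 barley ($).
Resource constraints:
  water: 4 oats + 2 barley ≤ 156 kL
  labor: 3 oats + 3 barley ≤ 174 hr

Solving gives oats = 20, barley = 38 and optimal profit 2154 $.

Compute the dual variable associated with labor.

7

Check each constraint at x*: water 156/156 (tight); labor 174/174 (tight).
Dual feasibility on the basic columns requires 4·y_water + 3·y_labor = 45, 2·y_water + 3·y_labor = 33.
Solving: y_water = 6, y_labor = 7.
Shadow price of labor = 7.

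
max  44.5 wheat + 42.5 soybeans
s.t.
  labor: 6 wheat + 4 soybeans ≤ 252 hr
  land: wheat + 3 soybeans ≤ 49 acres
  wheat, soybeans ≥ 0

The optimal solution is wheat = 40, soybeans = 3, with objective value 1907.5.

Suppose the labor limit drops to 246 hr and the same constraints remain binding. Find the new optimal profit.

1868.5

Check each constraint at x*: labor 252/252 (tight); land 49/49 (tight).
From A_Bᵀ y = c: 6·y_labor + 1·y_land = 44.5; 4·y_labor + 3·y_land = 42.5.
Solving: y_labor = 6.5, y_land = 5.5.
Δz = y_labor·Δb = 6.5 × (-6) = -39, so new z* = 1907.5 − 39 = 1868.5.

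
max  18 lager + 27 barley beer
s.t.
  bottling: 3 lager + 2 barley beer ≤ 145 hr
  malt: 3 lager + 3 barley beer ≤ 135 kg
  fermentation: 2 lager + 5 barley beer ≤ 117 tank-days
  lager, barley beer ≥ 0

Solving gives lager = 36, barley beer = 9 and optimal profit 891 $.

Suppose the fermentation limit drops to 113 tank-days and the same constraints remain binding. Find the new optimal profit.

879

At the optimum: bottling uses 126 of 145 (slack = 19); malt uses 135 of 135 (binding); fermentation uses 117 of 117 (binding).
By complementary slackness, y = 0 for the non-binding constraint.
From A_Bᵀ y = c: 3·y_malt + 2·y_fermentation = 18; 3·y_malt + 5·y_fermentation = 27.
→ y_malt = 4 and y_fermentation = 3.
Δz = y_fermentation·Δb = 3 × (-4) = -12, so new z* = 891 − 12 = 879.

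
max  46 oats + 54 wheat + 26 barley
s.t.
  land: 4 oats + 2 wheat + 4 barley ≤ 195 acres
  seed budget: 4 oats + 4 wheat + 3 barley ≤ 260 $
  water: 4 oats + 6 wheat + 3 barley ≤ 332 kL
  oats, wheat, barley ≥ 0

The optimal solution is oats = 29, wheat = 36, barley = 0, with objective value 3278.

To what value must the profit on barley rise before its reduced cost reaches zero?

34.5

At the optimum: land uses 188 of 195 (slack = 7); seed budget uses 260 of 260 (binding); water uses 332 of 332 (binding).
Slack constraints have shadow price 0 (complementary slackness).
Dual feasibility on the basic columns requires 4·y_seed budget + 4·y_water = 46, 4·y_seed budget + 6·y_water = 54.
Solving: y_seed budget = 7.5, y_water = 4.
barley enters the basis when its profit ≥ yᵀa₃ = 7.5·3 + 4·3 = 34.5.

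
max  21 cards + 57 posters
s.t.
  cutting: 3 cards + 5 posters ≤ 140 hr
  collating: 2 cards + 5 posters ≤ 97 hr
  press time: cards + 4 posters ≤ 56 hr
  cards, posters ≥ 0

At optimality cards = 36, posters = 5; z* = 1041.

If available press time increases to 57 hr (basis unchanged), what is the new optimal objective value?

1044

Check each constraint at x*: cutting 133/140 (slack 7); collating 97/97 (tight); press time 56/56 (tight).
By complementary slackness, y = 0 for the non-binding constraint.
From A_Bᵀ y = c: 2·y_collating + 1·y_press time = 21; 5·y_collating + 4·y_press time = 57.
→ y_collating = 9 and y_press time = 3.
Δz = y_press time·Δb = 3 × (1) = 3, so new z* = 1041 + 3 = 1044.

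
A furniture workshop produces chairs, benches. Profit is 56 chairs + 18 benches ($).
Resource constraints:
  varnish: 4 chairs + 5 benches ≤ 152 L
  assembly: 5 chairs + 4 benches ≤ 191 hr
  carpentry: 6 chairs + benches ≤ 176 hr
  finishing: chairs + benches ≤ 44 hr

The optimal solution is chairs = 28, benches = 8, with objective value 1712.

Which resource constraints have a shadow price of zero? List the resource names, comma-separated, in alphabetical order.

assembly, finishing

varnish: 152/152 (binding)
assembly: 172/191 (slack 19)
carpentry: 176/176 (binding)
finishing: 36/44 (slack 8)
By complementary slackness, a constraint with positive slack has shadow price 0 → assembly, finishing.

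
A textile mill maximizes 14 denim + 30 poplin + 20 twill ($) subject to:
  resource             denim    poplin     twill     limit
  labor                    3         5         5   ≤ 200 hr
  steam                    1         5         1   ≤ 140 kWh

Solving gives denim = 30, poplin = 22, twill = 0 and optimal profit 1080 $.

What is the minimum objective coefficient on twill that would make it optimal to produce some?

Both labor and steam are binding at x*.
From A_Bᵀ y = c: 3·y_labor + 1·y_steam = 14; 5·y_labor + 5·y_steam = 30.
This yields shadow prices y_labor = 4, y_steam = 2.
twill enters the basis when its profit ≥ yᵀa₃ = 4·5 + 2·1 = 22.

22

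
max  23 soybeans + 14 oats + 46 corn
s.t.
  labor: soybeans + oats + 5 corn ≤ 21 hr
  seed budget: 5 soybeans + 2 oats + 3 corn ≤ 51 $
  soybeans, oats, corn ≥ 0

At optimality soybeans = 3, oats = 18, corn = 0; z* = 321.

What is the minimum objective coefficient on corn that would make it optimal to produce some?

Check each constraint at x*: labor 21/21 (tight); seed budget 51/51 (tight).
The binding rows give the dual system: 1·y_labor + 5·y_seed budget = 23 and 1·y_labor + 2·y_seed budget = 14.
This yields shadow prices y_labor = 8, y_seed budget = 3.
corn enters the basis when its profit ≥ yᵀa₃ = 8·5 + 3·3 = 49.

49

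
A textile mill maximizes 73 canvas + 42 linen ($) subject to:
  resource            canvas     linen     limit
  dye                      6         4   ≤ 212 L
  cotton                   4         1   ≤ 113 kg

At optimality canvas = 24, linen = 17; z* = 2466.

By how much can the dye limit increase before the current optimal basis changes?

Binding constraints: dye, cotton. The basis is B = [[6,4],[4,1]] with det -10.
Per unit increase in dye, x* moves by d = (-0.1, 0.4).
The basis stays optimal until canvas reaches 0; allowable increase = 240 L.

240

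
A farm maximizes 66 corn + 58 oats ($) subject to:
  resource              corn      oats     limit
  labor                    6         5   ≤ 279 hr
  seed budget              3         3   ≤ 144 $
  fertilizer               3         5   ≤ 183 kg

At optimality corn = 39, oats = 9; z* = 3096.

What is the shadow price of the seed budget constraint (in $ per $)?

6

Binding: labor and seed budget. Non-binding: fertilizer (21 unused).
By complementary slackness, y = 0 for the non-binding constraint.
From A_Bᵀ y = c: 6·y_labor + 3·y_seed budget = 66; 5·y_labor + 3·y_seed budget = 58.
This yields shadow prices y_labor = 8, y_seed budget = 6.
Shadow price of seed budget = 6.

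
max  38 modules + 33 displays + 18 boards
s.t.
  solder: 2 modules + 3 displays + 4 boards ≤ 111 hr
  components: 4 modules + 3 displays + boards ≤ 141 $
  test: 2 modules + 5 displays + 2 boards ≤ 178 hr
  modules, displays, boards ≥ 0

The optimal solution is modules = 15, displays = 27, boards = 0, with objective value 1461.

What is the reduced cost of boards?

-2

Check each constraint at x*: solder 111/111 (tight); components 141/141 (tight); test 165/178 (slack 13).
Slack constraints have shadow price 0 (complementary slackness).
Dual feasibility on the basic columns requires 2·y_solder + 4·y_components = 38, 3·y_solder + 3·y_components = 33.
Solving: y_solder = 3, y_components = 8.
Reduced cost of boards: c₃ − yᵀa₃ = 18 − (3·4 + 8·1) = 18 − 20 = -2.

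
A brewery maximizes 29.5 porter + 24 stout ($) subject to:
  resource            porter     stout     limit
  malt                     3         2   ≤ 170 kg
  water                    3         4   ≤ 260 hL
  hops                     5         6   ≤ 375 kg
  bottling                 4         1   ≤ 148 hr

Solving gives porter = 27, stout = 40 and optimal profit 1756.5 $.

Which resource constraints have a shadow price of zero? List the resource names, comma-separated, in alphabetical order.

malt: 161/170 (slack 9)
water: 241/260 (slack 19)
hops: 375/375 (binding)
bottling: 148/148 (binding)
By complementary slackness, a constraint with positive slack has shadow price 0 → malt, water.

malt, water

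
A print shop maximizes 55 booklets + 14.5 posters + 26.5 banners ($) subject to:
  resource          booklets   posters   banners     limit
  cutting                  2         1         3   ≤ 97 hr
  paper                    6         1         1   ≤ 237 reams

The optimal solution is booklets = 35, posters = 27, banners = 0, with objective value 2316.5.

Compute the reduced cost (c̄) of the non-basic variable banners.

-4

Both cutting and paper are binding at x*.
Dual feasibility on the basic columns requires 2·y_cutting + 6·y_paper = 55, 1·y_cutting + 1·y_paper = 14.5.
→ y_cutting = 8 and y_paper = 6.5.
Reduced cost of banners: c₃ − yᵀa₃ = 26.5 − (8·3 + 6.5·1) = 26.5 − 30.5 = -4.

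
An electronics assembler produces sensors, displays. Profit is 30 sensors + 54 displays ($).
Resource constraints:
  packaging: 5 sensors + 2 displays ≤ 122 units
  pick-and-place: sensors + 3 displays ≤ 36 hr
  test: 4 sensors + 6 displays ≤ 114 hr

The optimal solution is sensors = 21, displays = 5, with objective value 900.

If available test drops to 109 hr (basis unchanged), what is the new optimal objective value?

870

At the optimum: packaging uses 115 of 122 (slack = 7); pick-and-place uses 36 of 36 (binding); test uses 114 of 114 (binding).
Slack constraints have shadow price 0 (complementary slackness).
Dual feasibility on the basic columns requires 1·y_pick-and-place + 4·y_test = 30, 3·y_pick-and-place + 6·y_test = 54.
→ y_pick-and-place = 6 and y_test = 6.
Δz = y_test·Δb = 6 × (-5) = -30, so new z* = 900 − 30 = 870.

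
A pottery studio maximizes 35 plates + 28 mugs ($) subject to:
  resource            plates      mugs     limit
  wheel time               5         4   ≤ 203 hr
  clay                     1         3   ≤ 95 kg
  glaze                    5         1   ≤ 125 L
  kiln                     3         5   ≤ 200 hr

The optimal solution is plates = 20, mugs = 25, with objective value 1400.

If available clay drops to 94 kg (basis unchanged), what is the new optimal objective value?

Binding: clay and glaze. Non-binding: wheel time (3 unused), kiln (15 unused).
By complementary slackness, y = 0 for the non-binding constraints.
The binding rows give the dual system: 1·y_clay + 5·y_glaze = 35 and 3·y_clay + 1·y_glaze = 28.
This yields shadow prices y_clay = 7.5, y_glaze = 5.5.
Δz = y_clay·Δb = 7.5 × (-1) = -7.5, so new z* = 1400 − 7.5 = 1392.5.

1392.5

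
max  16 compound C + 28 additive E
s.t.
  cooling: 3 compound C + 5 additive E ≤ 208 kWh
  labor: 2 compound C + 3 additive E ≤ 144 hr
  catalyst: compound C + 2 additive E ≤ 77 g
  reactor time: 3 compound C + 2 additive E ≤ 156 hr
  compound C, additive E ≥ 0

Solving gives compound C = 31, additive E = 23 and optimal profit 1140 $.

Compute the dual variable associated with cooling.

4

Check each constraint at x*: cooling 208/208 (tight); labor 131/144 (slack 13); catalyst 77/77 (tight); reactor time 139/156 (slack 17).
Since labor, reactor time are not tight, their duals are 0.
From A_Bᵀ y = c: 3·y_cooling + 1·y_catalyst = 16; 5·y_cooling + 2·y_catalyst = 28.
This yields shadow prices y_cooling = 4, y_catalyst = 4.
Shadow price of cooling = 4.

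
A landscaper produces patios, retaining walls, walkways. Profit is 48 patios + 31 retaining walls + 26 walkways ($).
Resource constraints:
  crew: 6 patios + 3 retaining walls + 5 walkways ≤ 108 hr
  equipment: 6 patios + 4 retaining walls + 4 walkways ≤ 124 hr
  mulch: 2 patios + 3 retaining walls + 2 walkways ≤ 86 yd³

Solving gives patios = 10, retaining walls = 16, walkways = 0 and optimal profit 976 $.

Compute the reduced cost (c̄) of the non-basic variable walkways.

-7

At the optimum: crew uses 108 of 108 (binding); equipment uses 124 of 124 (binding); mulch uses 68 of 86 (slack = 18).
Slack constraints have shadow price 0 (complementary slackness).
Dual feasibility on the basic columns requires 6·y_crew + 6·y_equipment = 48, 3·y_crew + 4·y_equipment = 31.
This yields shadow prices y_crew = 1, y_equipment = 7.
Reduced cost of walkways: c₃ − yᵀa₃ = 26 − (1·5 + 7·4) = 26 − 33 = -7.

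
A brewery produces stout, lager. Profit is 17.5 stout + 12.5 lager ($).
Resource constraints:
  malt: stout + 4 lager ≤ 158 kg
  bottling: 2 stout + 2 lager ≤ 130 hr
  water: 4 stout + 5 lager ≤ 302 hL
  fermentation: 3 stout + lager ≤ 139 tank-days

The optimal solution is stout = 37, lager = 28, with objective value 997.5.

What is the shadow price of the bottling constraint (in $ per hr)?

5

At the optimum: malt uses 149 of 158 (slack = 9); bottling uses 130 of 130 (binding); water uses 288 of 302 (slack = 14); fermentation uses 139 of 139 (binding).
By complementary slackness, y = 0 for the non-binding constraints.
The binding rows give the dual system: 2·y_bottling + 3·y_fermentation = 17.5 and 2·y_bottling + 1·y_fermentation = 12.5.
Solving: y_bottling = 5, y_fermentation = 2.5.
Shadow price of bottling = 5.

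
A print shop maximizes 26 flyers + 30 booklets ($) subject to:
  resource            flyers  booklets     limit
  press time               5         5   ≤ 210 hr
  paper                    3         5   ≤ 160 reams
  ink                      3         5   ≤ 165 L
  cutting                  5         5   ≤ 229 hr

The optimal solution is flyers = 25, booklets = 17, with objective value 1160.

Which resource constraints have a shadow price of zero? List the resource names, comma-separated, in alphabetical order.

cutting, ink

press time: 210/210 (binding)
paper: 160/160 (binding)
ink: 160/165 (slack 5)
cutting: 210/229 (slack 19)
By complementary slackness, a constraint with positive slack has shadow price 0 → cutting, ink.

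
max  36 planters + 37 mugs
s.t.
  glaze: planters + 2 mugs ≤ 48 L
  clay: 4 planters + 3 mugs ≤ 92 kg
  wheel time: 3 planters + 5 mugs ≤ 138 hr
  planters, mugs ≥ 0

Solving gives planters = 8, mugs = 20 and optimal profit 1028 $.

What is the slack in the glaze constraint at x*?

glaze used = 1·8 + 2·20 = 48; slack = 48 − 48 = 0.

0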